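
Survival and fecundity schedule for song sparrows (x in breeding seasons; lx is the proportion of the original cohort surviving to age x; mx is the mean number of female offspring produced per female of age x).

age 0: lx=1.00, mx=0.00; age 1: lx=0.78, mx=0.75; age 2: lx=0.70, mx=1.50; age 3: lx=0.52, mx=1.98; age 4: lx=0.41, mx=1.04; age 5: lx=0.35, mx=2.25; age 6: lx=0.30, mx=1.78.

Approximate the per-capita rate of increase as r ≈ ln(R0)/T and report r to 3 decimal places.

R0 = Σ lx·mx = 0 + 0.585 + 1.05 + 1.0296 + 0.4264 + 0.7875 + 0.534 = 4.4125
Σ x·lx·mx = 14.6209; T = 14.6209/4.4125 = 3.31352…
r ≈ ln(R0)/T = ln(4.4125)/3.31352… = 0.448… → 0.448

0.448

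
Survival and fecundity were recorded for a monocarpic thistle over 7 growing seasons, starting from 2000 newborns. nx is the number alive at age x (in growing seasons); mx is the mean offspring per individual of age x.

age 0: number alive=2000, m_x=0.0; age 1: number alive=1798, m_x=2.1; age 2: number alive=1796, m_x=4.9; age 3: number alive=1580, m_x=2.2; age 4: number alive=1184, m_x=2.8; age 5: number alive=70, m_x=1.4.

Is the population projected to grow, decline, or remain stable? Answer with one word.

lx = nx/n0 = nx/2000: 1, 0.899, 0.898, 0.79, 0.592, 0.035
R0 = Σ lx·mx = 0 + 1.8879 + 4.4002 + 1.738 + 1.6576 + 0.049 = 9.7327
R0 > 1, so the population is growing.

growing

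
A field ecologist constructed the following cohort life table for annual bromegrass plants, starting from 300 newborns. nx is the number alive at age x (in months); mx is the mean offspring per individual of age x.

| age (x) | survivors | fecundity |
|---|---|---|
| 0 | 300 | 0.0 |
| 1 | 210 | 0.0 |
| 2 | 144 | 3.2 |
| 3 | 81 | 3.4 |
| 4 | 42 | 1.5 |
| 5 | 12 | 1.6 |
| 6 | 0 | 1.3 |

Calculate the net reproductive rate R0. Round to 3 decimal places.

lx = nx/n0 = nx/300: 1, 0.7, 0.48, 0.27, 0.14, 0.04, 0
lx·mx by age: 0, 0, 1.536, 0.918, 0.21, 0.064, 0
R0 = Σ lx·mx = 2.728 → 2.728

2.728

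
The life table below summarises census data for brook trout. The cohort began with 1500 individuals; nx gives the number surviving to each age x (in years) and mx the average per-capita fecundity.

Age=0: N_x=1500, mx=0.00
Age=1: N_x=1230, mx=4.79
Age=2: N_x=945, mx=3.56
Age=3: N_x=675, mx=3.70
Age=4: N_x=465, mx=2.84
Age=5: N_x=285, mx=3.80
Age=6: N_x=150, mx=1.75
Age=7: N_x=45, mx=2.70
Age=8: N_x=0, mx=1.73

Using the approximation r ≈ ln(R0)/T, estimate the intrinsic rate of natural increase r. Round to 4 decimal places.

0.9938

lx = nx/n0 = nx/1500: 1, 0.82, 0.63, 0.45, 0.31, 0.19, 0.1, 0.03, 0
R0 = Σ lx·mx = 0 + 3.9278 + 2.2428 + 1.665 + 0.8804 + 0.722 + 0.175 + 0.081 + 0 = 9.694
Σ x·lx·mx = 22.157; T = 22.157/9.694 = 2.28564…
r ≈ ln(R0)/T = ln(9.694)/2.28564… = 0.993816… → 0.9938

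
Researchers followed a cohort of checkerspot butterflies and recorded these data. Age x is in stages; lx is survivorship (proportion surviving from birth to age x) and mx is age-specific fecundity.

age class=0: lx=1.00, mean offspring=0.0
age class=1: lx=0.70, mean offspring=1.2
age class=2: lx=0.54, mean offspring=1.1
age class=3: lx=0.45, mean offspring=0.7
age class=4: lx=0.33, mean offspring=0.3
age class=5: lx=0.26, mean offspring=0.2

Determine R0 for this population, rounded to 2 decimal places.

1.90

lx·mx by age: 0, 0.84, 0.594, 0.315, 0.099, 0.052
R0 = Σ lx·mx = 1.9 → 1.90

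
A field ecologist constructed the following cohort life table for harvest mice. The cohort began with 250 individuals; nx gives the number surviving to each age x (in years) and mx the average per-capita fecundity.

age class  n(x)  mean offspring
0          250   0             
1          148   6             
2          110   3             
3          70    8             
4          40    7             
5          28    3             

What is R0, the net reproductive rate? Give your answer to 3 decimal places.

8.568

lx = nx/n0 = nx/250: 1, 0.592, 0.44, 0.28, 0.16, 0.112
lx·mx by age: 0, 3.552, 1.32, 2.24, 1.12, 0.336
R0 = Σ lx·mx = 8.568 → 8.568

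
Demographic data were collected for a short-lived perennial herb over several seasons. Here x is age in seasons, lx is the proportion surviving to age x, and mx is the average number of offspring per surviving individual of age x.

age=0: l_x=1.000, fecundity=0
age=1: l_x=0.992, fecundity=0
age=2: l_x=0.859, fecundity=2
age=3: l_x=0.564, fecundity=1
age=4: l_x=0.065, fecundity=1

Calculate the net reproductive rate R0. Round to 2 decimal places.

2.35

lx·mx by age: 0, 0, 1.718, 0.564, 0.065
R0 = Σ lx·mx = 2.347 → 2.35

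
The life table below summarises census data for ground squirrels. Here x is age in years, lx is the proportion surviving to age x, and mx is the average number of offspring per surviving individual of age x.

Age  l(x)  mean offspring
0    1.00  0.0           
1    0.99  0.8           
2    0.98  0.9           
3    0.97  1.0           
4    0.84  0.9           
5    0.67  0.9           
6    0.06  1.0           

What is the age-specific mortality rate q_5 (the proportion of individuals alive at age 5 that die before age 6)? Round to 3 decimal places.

0.910

q_5 = (l_5 − l_6) / l_5 = (0.67 − 0.06) / 0.67
     = 0.61 / 0.67 = 0.910448… → 0.910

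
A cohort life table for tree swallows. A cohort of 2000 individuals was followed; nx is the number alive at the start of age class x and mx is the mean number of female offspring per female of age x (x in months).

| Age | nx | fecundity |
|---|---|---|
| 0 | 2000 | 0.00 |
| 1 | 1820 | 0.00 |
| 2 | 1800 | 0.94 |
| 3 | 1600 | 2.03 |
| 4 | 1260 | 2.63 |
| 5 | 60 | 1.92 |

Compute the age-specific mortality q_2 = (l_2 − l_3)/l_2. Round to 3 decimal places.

lx = nx/n0 = nx/2000: 1, 0.91, 0.9, 0.8, 0.63, 0.03
q_2 = (l_2 − l_3) / l_2 = (0.9 − 0.8) / 0.9
     = 0.1 / 0.9 = 0.111111… → 0.111

0.111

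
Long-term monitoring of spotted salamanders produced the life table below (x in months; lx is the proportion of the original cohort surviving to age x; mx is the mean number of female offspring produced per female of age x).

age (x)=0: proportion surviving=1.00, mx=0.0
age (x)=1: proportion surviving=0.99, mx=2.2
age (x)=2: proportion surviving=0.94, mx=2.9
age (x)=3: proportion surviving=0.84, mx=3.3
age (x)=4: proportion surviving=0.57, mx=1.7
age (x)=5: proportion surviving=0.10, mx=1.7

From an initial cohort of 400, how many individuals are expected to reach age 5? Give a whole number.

40

Expected survivors = N0 · l_5 = 400 × 0.10 = 40 → 40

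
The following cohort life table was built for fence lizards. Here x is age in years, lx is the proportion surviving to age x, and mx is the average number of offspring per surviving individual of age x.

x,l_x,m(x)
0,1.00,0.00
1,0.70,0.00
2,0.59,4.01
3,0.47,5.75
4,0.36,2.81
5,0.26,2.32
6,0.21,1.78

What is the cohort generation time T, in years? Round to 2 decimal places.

3.14

lx·mx: 0, 0, 2.3659, 2.7025, 1.0116, 0.6032, 0.3738 → R0 = 7.057
x·lx·mx: 0, 0, 4.7318, 8.1075, 4.0464, 3.016, 2.2428 → Σ = 22.1445
T = 22.1445 / 7.057 = 3.137948… → 3.14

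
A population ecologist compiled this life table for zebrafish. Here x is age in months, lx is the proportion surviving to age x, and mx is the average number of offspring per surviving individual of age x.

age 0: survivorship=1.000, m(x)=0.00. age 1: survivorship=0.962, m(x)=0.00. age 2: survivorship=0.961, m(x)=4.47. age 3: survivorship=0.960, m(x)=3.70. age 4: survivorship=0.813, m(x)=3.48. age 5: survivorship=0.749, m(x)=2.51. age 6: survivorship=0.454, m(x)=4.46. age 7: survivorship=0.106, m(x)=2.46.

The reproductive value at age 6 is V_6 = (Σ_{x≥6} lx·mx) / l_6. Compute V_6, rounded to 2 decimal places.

5.03

lx·mx for x ≥ 6: 2.02484, 0.26076 → sum = 2.2856
V_6 = 2.2856 / l_6 = 2.2856 / 0.454 = 5.034361… → 5.03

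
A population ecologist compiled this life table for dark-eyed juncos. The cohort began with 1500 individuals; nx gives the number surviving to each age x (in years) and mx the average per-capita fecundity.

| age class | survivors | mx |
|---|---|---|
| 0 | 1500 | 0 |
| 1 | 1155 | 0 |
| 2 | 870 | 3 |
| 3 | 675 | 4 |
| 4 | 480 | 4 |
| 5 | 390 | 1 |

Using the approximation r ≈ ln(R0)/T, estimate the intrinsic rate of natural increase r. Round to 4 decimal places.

lx = nx/n0 = nx/1500: 1, 0.77, 0.58, 0.45, 0.32, 0.26
R0 = Σ lx·mx = 0 + 0 + 1.74 + 1.8 + 1.28 + 0.26 = 5.08
Σ x·lx·mx = 15.3; T = 15.3/5.08 = 3.01181…
r ≈ ln(R0)/T = ln(5.08)/3.01181… = 0.539646… → 0.5396

0.5396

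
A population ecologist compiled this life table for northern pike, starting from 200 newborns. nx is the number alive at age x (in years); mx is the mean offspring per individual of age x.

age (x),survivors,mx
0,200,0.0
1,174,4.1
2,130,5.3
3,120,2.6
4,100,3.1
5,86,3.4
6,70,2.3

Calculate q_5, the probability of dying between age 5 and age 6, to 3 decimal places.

lx = nx/n0 = nx/200: 1, 0.87, 0.65, 0.6, 0.5, 0.43, 0.35
q_5 = (l_5 − l_6) / l_5 = (0.43 − 0.35) / 0.43
     = 0.08 / 0.43 = 0.186047… → 0.186

0.186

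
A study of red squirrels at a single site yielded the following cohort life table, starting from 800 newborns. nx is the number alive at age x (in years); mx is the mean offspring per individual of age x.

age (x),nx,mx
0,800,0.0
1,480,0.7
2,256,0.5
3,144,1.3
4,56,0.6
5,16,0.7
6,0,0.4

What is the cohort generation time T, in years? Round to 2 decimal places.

lx = nx/n0 = nx/800: 1, 0.6, 0.32, 0.18, 0.07, 0.02, 0
lx·mx: 0, 0.42, 0.16, 0.234, 0.042, 0.014, 0 → R0 = 0.87
x·lx·mx: 0, 0.42, 0.32, 0.702, 0.168, 0.07, 0 → Σ = 1.68
T = 1.68 / 0.87 = 1.931034… → 1.93

1.93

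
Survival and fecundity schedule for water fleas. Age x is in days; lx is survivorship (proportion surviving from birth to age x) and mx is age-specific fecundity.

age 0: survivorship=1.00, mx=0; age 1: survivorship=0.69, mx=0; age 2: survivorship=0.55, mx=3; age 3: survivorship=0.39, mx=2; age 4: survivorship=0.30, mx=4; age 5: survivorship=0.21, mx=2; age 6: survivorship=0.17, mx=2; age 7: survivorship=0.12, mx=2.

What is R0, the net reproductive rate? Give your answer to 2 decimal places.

lx·mx by age: 0, 0, 1.65, 0.78, 1.2, 0.42, 0.34, 0.24
R0 = Σ lx·mx = 4.63 → 4.63

4.63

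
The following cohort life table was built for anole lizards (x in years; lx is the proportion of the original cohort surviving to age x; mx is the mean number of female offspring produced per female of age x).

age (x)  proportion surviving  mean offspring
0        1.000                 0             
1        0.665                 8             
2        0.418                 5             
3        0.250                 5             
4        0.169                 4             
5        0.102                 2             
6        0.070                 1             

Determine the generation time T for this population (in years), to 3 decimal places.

lx·mx: 0, 5.32, 2.09, 1.25, 0.676, 0.204, 0.07 → R0 = 9.61
x·lx·mx: 0, 5.32, 4.18, 3.75, 2.704, 1.02, 0.42 → Σ = 17.394
T = 17.394 / 9.61 = 1.80999… → 1.810

1.810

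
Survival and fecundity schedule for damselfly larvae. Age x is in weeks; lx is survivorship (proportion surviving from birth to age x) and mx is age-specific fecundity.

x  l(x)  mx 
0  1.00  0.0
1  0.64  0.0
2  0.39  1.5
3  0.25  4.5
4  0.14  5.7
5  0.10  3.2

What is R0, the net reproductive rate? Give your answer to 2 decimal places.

lx·mx by age: 0, 0, 0.585, 1.125, 0.798, 0.32
R0 = Σ lx·mx = 2.828 → 2.83

2.83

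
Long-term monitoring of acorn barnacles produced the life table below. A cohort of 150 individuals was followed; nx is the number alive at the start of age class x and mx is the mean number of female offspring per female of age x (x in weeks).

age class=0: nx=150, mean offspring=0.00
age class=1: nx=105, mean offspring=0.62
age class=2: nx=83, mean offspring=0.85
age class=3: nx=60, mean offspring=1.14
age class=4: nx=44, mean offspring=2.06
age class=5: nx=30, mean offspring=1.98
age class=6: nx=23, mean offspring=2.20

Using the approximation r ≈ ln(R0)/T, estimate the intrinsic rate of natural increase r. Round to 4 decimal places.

lx = nx/n0 = nx/150: 1, 0.7, 0.55333…, 0.4, 0.29333…, 0.2, 0.15333…
R0 = Σ lx·mx = 0 + 0.434 + 0.47033… + 0.456 + 0.60427… + 0.396 + 0.33733… = 2.697933…
Σ x·lx·mx = 9.163733…; T = 9.163733…/2.697933… = 3.39658…
r ≈ ln(R0)/T = ln(2.697933…)/3.39658… = 0.292202… → 0.2922

0.2922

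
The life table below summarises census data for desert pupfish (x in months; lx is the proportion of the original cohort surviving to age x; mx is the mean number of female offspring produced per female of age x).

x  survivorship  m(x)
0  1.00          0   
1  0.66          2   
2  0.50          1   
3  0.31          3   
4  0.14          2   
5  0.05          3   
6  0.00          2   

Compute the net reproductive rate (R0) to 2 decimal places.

lx·mx by age: 0, 1.32, 0.5, 0.93, 0.28, 0.15, 0
R0 = Σ lx·mx = 3.18 → 3.18

3.18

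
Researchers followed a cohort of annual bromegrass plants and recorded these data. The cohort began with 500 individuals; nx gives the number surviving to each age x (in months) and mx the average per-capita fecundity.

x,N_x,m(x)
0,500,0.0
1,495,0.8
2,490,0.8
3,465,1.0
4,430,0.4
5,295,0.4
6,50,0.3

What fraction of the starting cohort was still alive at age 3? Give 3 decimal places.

l_3 = n_3/n_0 = 465/500 = 0.93 → 0.930

0.930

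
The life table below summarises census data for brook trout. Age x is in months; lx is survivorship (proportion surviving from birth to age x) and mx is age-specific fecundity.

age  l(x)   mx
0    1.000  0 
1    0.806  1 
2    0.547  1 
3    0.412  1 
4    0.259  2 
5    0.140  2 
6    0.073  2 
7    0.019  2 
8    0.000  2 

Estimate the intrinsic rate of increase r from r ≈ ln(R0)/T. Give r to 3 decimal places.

0.358

R0 = Σ lx·mx = 0 + 0.806 + 0.547 + 0.412 + 0.518 + 0.28 + 0.146 + 0.038 + 0 = 2.747
Σ x·lx·mx = 7.75; T = 7.75/2.747 = 2.82126…
r ≈ ln(R0)/T = ln(2.747)/2.82126… = 0.35818… → 0.358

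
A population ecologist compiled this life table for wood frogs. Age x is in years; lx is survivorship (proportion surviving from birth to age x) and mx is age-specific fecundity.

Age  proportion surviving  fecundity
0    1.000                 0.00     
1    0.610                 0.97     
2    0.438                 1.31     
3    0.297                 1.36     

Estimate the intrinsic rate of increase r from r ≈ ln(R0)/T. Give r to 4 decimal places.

0.2397

R0 = Σ lx·mx = 0 + 0.5917 + 0.57378 + 0.40392 = 1.5694
Σ x·lx·mx = 2.95102; T = 2.95102/1.5694 = 1.88035…
r ≈ ln(R0)/T = ln(1.5694)/1.88035… = 0.239686… → 0.2397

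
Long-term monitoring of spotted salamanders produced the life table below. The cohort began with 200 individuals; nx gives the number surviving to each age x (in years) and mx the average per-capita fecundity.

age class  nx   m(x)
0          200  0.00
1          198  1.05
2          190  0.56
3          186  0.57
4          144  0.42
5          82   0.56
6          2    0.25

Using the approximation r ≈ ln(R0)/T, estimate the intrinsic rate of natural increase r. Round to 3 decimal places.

0.421

lx = nx/n0 = nx/200: 1, 0.99, 0.95, 0.93, 0.72, 0.41, 0.01
R0 = Σ lx·mx = 0 + 1.0395 + 0.532 + 0.5301 + 0.3024 + 0.2296 + 0.0025 = 2.6361
Σ x·lx·mx = 6.0664; T = 6.0664/2.6361 = 2.30128…
r ≈ ln(R0)/T = ln(2.6361)/2.30128… = 0.4212… → 0.421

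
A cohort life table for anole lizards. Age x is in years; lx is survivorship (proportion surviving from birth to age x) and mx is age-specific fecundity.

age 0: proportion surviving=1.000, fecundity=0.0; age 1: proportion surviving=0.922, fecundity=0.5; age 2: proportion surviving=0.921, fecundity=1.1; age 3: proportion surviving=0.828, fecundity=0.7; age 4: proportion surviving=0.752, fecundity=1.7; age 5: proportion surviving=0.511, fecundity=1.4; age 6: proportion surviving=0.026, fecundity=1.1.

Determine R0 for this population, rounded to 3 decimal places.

lx·mx by age: 0, 0.461, 1.0131, 0.5796, 1.2784, 0.7154, 0.0286
R0 = Σ lx·mx = 4.0761 → 4.076

4.076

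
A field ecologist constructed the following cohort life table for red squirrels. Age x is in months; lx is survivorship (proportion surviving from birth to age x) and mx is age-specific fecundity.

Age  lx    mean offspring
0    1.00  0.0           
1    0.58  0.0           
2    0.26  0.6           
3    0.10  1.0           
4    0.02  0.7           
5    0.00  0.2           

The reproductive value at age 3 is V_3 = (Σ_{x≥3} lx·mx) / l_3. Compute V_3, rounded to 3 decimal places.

lx·mx for x ≥ 3: 0.1, 0.014, 0 → sum = 0.114
V_3 = 0.114 / l_3 = 0.114 / 0.1 = 1.14 → 1.140

1.140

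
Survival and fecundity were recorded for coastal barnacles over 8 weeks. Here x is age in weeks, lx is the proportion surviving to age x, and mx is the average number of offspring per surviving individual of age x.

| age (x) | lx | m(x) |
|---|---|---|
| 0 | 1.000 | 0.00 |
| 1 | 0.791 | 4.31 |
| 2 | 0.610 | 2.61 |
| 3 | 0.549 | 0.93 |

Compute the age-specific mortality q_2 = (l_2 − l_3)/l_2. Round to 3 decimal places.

q_2 = (l_2 − l_3) / l_2 = (0.61 − 0.549) / 0.61
     = 0.061 / 0.61 = 0.1 → 0.100

0.100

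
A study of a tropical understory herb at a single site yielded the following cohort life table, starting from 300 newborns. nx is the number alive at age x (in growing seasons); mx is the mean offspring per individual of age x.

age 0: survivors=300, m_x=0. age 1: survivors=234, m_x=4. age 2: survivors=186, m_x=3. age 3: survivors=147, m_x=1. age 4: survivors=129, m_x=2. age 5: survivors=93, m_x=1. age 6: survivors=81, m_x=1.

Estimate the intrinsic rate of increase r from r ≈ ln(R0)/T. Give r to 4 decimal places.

0.8952

lx = nx/n0 = nx/300: 1, 0.78, 0.62, 0.49, 0.43, 0.31, 0.27
R0 = Σ lx·mx = 0 + 3.12 + 1.86 + 0.49 + 0.86 + 0.31 + 0.27 = 6.91
Σ x·lx·mx = 14.92; T = 14.92/6.91 = 2.15919…
r ≈ ln(R0)/T = ln(6.91)/2.15919… = 0.895229… → 0.8952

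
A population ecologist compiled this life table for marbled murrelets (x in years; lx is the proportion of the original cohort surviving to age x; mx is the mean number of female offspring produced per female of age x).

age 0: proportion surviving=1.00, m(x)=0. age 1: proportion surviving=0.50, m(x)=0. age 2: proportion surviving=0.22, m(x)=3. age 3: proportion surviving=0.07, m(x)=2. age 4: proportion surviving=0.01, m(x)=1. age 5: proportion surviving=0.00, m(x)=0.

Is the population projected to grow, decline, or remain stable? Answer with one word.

R0 = Σ lx·mx = 0 + 0 + 0.66 + 0.14 + 0.01 + 0 = 0.81
R0 < 1, so the population is declining.

declining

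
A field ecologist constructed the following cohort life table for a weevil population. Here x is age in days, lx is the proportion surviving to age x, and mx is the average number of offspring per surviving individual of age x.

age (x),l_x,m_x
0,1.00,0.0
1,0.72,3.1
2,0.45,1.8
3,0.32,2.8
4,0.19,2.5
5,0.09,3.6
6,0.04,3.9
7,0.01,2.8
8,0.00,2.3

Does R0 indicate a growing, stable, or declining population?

R0 = Σ lx·mx = 0 + 2.232 + 0.81 + 0.896 + 0.475 + 0.324 + 0.156 + 0.028 + 0 = 4.921
R0 > 1, so the population is growing.

growing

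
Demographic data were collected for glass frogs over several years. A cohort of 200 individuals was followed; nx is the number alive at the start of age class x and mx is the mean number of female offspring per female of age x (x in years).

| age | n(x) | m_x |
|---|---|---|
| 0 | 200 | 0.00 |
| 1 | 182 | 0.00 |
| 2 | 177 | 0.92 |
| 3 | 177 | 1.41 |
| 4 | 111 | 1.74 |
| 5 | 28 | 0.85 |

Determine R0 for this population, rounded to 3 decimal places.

lx = nx/n0 = nx/200: 1, 0.91, 0.885, 0.885, 0.555, 0.14
lx·mx by age: 0, 0, 0.8142, 1.24785, 0.9657, 0.119
R0 = Σ lx·mx = 3.14675 → 3.147

3.147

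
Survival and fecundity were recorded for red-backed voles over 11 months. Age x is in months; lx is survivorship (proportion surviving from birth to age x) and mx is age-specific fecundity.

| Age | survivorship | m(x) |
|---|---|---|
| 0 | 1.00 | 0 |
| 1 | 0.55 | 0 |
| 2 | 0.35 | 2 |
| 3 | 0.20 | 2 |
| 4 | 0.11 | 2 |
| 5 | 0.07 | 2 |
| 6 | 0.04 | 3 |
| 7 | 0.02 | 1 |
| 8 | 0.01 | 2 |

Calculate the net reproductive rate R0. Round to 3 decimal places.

1.620

lx·mx by age: 0, 0, 0.7, 0.4, 0.22, 0.14, 0.12, 0.02, 0.02
R0 = Σ lx·mx = 1.62 → 1.620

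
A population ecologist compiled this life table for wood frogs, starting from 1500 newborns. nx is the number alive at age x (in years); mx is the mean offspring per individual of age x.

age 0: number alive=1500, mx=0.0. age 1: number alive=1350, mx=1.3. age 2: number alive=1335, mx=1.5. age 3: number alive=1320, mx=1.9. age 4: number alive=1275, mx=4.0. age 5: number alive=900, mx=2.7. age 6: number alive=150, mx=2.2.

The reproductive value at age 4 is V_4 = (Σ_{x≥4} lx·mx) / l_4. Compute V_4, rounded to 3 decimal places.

6.165

lx = nx/n0 = nx/1500: 1, 0.9, 0.89, 0.88, 0.85, 0.6, 0.1
lx·mx for x ≥ 4: 3.4, 1.62, 0.22 → sum = 5.24
V_4 = 5.24 / l_4 = 5.24 / 0.85 = 6.164706… → 6.165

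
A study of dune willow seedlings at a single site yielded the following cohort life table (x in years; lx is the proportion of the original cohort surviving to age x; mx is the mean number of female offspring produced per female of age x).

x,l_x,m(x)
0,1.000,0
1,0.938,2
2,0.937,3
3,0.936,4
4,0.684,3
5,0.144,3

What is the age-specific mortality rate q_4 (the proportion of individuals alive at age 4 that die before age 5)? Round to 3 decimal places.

0.789

q_4 = (l_4 − l_5) / l_4 = (0.684 − 0.144) / 0.684
     = 0.54 / 0.684 = 0.789474… → 0.789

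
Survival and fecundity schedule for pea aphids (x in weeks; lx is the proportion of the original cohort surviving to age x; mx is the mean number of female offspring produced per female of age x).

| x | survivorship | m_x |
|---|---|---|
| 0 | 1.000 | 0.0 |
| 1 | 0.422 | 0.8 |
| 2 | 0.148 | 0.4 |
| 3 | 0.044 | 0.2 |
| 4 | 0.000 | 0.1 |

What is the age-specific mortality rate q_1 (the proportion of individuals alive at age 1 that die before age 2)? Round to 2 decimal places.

q_1 = (l_1 − l_2) / l_1 = (0.422 − 0.148) / 0.422
     = 0.274 / 0.422 = 0.649289… → 0.65

0.65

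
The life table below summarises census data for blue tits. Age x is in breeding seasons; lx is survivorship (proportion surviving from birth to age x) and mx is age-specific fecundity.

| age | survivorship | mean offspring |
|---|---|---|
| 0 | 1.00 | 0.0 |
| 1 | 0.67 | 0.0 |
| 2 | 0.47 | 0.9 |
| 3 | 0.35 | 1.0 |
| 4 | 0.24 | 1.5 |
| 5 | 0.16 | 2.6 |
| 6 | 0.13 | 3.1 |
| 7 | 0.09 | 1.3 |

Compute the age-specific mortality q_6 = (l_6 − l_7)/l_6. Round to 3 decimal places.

q_6 = (l_6 − l_7) / l_6 = (0.13 − 0.09) / 0.13
     = 0.04 / 0.13 = 0.307692… → 0.308

0.308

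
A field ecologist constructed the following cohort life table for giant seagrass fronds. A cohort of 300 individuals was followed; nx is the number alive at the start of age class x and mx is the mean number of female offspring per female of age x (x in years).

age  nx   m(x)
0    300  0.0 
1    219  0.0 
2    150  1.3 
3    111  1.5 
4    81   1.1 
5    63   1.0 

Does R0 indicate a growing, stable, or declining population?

growing

lx = nx/n0 = nx/300: 1, 0.73, 0.5, 0.37, 0.27, 0.21
R0 = Σ lx·mx = 0 + 0 + 0.65 + 0.555 + 0.297 + 0.21 = 1.712
R0 > 1, so the population is growing.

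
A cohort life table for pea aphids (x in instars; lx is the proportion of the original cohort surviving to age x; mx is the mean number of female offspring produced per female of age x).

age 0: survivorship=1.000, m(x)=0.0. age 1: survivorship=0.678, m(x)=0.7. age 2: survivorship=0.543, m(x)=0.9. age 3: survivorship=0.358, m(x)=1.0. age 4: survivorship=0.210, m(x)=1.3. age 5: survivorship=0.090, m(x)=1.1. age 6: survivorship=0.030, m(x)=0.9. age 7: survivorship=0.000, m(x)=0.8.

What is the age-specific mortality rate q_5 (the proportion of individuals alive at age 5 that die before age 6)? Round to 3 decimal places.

q_5 = (l_5 − l_6) / l_5 = (0.09 − 0.03) / 0.09
     = 0.06 / 0.09 = 0.666667… → 0.667

0.667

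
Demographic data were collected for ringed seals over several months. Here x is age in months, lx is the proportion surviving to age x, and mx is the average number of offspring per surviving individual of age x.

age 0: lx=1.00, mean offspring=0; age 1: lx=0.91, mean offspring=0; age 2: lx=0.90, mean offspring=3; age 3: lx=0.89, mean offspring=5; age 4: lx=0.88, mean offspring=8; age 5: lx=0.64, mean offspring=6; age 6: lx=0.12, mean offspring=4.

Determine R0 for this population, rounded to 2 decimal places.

18.51

lx·mx by age: 0, 0, 2.7, 4.45, 7.04, 3.84, 0.48
R0 = Σ lx·mx = 18.51 → 18.51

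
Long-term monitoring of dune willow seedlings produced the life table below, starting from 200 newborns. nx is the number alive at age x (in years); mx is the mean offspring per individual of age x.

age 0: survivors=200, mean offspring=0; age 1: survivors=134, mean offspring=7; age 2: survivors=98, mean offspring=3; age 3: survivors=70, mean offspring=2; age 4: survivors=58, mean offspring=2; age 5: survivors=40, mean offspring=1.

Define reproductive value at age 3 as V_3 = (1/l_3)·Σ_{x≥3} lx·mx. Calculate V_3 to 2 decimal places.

4.23

lx = nx/n0 = nx/200: 1, 0.67, 0.49, 0.35, 0.29, 0.2
lx·mx for x ≥ 3: 0.7, 0.58, 0.2 → sum = 1.48
V_3 = 1.48 / l_3 = 1.48 / 0.35 = 4.228571… → 4.23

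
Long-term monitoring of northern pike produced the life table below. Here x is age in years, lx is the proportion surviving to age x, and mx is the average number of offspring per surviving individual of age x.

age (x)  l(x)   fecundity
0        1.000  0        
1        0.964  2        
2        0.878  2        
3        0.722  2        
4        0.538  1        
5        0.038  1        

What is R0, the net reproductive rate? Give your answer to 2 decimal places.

5.70

lx·mx by age: 0, 1.928, 1.756, 1.444, 0.538, 0.038
R0 = Σ lx·mx = 5.704 → 5.70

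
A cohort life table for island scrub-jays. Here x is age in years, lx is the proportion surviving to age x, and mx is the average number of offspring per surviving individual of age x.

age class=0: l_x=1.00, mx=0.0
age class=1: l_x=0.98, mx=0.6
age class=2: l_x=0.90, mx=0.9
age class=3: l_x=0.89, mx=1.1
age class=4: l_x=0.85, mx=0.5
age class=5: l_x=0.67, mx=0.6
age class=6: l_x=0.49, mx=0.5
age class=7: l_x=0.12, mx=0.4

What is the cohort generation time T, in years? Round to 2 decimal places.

3.05

lx·mx: 0, 0.588, 0.81, 0.979, 0.425, 0.402, 0.245, 0.048 → R0 = 3.497
x·lx·mx: 0, 0.588, 1.62, 2.937, 1.7, 2.01, 1.47, 0.336 → Σ = 10.661
T = 10.661 / 3.497 = 3.048613… → 3.05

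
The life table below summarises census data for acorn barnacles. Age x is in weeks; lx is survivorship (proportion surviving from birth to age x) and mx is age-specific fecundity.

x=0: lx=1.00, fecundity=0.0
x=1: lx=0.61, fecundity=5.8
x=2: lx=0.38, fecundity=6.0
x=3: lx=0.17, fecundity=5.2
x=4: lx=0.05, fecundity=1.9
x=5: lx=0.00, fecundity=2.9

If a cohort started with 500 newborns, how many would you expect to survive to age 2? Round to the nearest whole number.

Expected survivors = N0 · l_2 = 500 × 0.38 = 190 → 190

190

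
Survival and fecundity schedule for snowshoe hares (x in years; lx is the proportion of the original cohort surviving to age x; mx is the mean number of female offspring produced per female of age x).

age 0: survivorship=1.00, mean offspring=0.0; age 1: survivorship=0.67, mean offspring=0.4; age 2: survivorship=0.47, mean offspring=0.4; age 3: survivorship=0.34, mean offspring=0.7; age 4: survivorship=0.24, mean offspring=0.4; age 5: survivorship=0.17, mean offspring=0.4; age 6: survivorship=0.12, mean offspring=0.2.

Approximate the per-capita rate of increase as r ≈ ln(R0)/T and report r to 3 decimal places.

R0 = Σ lx·mx = 0 + 0.268 + 0.188 + 0.238 + 0.096 + 0.068 + 0.024 = 0.882
Σ x·lx·mx = 2.226; T = 2.226/0.882 = 2.52381…
r ≈ ln(R0)/T = ln(0.882)/2.52381… = -0.04975… → -0.050

-0.050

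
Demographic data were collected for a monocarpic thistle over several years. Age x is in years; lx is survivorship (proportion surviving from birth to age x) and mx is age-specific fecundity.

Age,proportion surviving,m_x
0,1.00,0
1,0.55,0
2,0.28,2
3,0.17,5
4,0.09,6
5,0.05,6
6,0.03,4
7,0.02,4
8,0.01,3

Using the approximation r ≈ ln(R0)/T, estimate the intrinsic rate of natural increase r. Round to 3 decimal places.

0.255

R0 = Σ lx·mx = 0 + 0 + 0.56 + 0.85 + 0.54 + 0.3 + 0.12 + 0.08 + 0.03 = 2.48
Σ x·lx·mx = 8.85; T = 8.85/2.48 = 3.56855…
r ≈ ln(R0)/T = ln(2.48)/3.56855… = 0.25452… → 0.255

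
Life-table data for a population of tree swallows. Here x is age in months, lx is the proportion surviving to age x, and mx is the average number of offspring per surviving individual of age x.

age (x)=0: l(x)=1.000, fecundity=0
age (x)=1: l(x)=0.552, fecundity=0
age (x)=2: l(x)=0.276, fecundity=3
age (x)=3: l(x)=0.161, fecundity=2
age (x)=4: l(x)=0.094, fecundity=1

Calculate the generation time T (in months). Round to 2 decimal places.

lx·mx: 0, 0, 0.828, 0.322, 0.094 → R0 = 1.244
x·lx·mx: 0, 0, 1.656, 0.966, 0.376 → Σ = 2.998
T = 2.998 / 1.244 = 2.409968… → 2.41

2.41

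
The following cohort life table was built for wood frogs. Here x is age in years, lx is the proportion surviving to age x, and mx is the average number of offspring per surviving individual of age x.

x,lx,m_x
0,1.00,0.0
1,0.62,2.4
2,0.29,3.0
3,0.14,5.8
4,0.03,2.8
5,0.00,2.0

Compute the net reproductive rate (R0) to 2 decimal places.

3.25

lx·mx by age: 0, 1.488, 0.87, 0.812, 0.084, 0
R0 = Σ lx·mx = 3.254 → 3.25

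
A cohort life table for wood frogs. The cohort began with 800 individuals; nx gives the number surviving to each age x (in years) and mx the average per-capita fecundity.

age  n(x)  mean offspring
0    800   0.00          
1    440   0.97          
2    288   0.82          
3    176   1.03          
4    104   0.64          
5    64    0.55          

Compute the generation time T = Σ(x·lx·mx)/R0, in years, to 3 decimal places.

1.993

lx = nx/n0 = nx/800: 1, 0.55, 0.36, 0.22, 0.13, 0.08
lx·mx: 0, 0.5335, 0.2952, 0.2266, 0.0832, 0.044 → R0 = 1.1825
x·lx·mx: 0, 0.5335, 0.5904, 0.6798, 0.3328, 0.22 → Σ = 2.3565
T = 2.3565 / 1.1825 = 1.992812… → 1.993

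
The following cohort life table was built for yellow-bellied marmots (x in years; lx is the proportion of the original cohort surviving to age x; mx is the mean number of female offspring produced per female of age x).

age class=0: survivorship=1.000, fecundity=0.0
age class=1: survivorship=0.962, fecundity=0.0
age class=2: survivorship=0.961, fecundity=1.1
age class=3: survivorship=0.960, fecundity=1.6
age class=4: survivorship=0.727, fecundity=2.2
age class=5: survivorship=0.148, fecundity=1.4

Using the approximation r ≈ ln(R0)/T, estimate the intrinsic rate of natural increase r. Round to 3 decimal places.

R0 = Σ lx·mx = 0 + 0 + 1.0571 + 1.536 + 1.5994 + 0.2072 = 4.3997
Σ x·lx·mx = 14.1558; T = 14.1558/4.3997 = 3.21745…
r ≈ ln(R0)/T = ln(4.3997)/3.21745… = 0.46047… → 0.460

0.460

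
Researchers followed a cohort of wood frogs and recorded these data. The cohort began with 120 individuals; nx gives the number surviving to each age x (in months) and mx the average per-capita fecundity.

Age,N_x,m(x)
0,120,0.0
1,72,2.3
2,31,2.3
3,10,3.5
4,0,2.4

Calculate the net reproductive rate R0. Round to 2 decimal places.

2.27

lx = nx/n0 = nx/120: 1, 0.6, 0.25833…, 0.08333…, 0
lx·mx by age: 0, 1.38, 0.594167…, 0.291667…, 0
R0 = Σ lx·mx = 2.265833… → 2.27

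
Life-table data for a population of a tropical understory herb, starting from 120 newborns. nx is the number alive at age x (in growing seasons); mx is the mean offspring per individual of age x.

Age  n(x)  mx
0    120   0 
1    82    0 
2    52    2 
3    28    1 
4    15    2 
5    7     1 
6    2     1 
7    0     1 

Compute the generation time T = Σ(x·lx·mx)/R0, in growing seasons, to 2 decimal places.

lx = nx/n0 = nx/120: 1, 0.68333…, 0.43333…, 0.23333…, 0.125, 0.05833…, 0.01667…, 0
lx·mx: 0, 0, 0.866667…, 0.233333…, 0.25, 0.058333…, 0.016667…, 0 → R0 = 1.425…
x·lx·mx: 0, 0, 1.733333…, 0.7…, 1, 0.291667…, 0.1…, 0 → Σ = 3.825…
T = 3.825… / 1.425… = 2.684211… → 2.68

2.68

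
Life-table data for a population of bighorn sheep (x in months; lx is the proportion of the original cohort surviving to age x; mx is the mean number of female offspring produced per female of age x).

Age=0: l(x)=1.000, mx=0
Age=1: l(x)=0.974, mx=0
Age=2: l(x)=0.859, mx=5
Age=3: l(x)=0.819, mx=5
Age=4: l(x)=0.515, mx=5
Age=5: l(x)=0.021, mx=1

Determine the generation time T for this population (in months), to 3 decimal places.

lx·mx: 0, 0, 4.295, 4.095, 2.575, 0.021 → R0 = 10.986
x·lx·mx: 0, 0, 8.59, 12.285, 10.3, 0.105 → Σ = 31.28
T = 31.28 / 10.986 = 2.84726… → 2.847

2.847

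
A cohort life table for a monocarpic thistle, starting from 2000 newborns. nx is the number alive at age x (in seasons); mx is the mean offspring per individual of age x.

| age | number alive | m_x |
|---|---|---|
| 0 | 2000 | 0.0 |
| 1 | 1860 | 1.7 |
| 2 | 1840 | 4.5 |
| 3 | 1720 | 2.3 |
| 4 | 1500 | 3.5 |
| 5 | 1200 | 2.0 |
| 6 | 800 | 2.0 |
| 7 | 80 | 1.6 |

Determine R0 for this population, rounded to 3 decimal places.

lx = nx/n0 = nx/2000: 1, 0.93, 0.92, 0.86, 0.75, 0.6, 0.4, 0.04
lx·mx by age: 0, 1.581, 4.14, 1.978, 2.625, 1.2, 0.8, 0.064
R0 = Σ lx·mx = 12.388 → 12.388

12.388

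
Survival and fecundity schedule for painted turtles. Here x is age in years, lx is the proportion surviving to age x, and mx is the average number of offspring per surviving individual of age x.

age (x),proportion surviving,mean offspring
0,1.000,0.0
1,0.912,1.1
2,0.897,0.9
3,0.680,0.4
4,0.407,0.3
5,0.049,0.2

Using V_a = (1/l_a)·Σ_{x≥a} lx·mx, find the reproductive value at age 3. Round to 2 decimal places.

lx·mx for x ≥ 3: 0.272, 0.1221, 0.0098 → sum = 0.4039
V_3 = 0.4039 / l_3 = 0.4039 / 0.68 = 0.593971… → 0.59

0.59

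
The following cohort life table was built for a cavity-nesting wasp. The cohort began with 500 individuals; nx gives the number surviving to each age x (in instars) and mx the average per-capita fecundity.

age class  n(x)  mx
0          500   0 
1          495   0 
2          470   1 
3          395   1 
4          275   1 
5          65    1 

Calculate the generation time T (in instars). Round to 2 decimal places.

2.95

lx = nx/n0 = nx/500: 1, 0.99, 0.94, 0.79, 0.55, 0.13
lx·mx: 0, 0, 0.94, 0.79, 0.55, 0.13 → R0 = 2.41
x·lx·mx: 0, 0, 1.88, 2.37, 2.2, 0.65 → Σ = 7.1
T = 7.1 / 2.41 = 2.946058… → 2.95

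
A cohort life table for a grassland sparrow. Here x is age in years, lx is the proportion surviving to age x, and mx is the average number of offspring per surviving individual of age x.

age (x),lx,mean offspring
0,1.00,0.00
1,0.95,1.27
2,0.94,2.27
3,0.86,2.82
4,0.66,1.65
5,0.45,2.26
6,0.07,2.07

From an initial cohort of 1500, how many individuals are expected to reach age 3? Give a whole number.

1290

Expected survivors = N0 · l_3 = 1500 × 0.86 = 1290 → 1290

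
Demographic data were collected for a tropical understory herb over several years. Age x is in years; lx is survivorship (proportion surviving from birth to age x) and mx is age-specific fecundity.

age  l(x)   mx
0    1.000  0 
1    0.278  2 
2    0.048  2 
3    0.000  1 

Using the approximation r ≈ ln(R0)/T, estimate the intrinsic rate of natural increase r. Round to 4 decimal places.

-0.3728

R0 = Σ lx·mx = 0 + 0.556 + 0.096 + 0 = 0.652
Σ x·lx·mx = 0.748; T = 0.748/0.652 = 1.14724…
r ≈ ln(R0)/T = ln(0.652)/1.14724… = -0.372817… → -0.3728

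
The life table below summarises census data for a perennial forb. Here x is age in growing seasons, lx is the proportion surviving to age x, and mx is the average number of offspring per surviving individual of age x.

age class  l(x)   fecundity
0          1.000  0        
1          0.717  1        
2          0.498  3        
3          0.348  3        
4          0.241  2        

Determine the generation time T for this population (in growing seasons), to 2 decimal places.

2.35

lx·mx: 0, 0.717, 1.494, 1.044, 0.482 → R0 = 3.737
x·lx·mx: 0, 0.717, 2.988, 3.132, 1.928 → Σ = 8.765
T = 8.765 / 3.737 = 2.345464… → 2.35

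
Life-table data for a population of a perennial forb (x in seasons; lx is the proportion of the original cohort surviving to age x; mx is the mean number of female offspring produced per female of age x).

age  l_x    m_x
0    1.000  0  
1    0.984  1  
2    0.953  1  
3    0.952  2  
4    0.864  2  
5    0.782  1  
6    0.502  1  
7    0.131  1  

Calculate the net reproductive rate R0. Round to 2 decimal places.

lx·mx by age: 0, 0.984, 0.953, 1.904, 1.728, 0.782, 0.502, 0.131
R0 = Σ lx·mx = 6.984 → 6.98

6.98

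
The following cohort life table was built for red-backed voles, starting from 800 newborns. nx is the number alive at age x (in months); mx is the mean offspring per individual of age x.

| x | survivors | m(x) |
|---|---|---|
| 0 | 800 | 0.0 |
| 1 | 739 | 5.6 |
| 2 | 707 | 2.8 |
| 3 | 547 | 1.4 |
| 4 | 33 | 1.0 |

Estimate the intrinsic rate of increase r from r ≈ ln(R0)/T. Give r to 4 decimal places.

1.4173

lx = nx/n0 = nx/800: 1, 0.92375, 0.88375, 0.68375, 0.04125
R0 = Σ lx·mx = 0 + 5.173… + 2.4745… + 0.95725… + 0.04125… = 8.646
Σ x·lx·mx = 13.15875; T = 13.15875/8.646 = 1.52195…
r ≈ ln(R0)/T = ln(8.646)/1.52195… = 1.417328… → 1.4173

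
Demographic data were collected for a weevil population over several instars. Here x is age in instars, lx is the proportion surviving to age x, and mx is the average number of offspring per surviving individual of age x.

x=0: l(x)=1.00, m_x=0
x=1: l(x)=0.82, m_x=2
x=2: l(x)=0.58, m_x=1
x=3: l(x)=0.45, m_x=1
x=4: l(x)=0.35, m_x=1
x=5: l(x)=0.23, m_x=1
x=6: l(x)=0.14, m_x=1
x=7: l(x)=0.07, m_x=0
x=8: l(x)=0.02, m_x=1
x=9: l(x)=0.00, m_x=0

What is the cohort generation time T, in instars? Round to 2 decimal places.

lx·mx: 0, 1.64, 0.58, 0.45, 0.35, 0.23, 0.14, 0, 0.02, 0 → R0 = 3.41
x·lx·mx: 0, 1.64, 1.16, 1.35, 1.4, 1.15, 0.84, 0, 0.16, 0 → Σ = 7.7
T = 7.7 / 3.41 = 2.258065… → 2.26

2.26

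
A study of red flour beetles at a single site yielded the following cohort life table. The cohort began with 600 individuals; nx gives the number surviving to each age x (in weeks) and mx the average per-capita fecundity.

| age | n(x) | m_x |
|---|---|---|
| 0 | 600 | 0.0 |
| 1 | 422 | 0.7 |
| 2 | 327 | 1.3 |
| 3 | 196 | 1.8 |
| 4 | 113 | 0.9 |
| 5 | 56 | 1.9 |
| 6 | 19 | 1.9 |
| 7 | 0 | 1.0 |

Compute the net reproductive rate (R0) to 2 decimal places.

lx = nx/n0 = nx/600: 1, 0.70333…, 0.545, 0.32667…, 0.18833…, 0.09333…, 0.03167…, 0
lx·mx by age: 0, 0.492333…, 0.7085, 0.588…, 0.1695…, 0.177333…, 0.060167…, 0
R0 = Σ lx·mx = 2.195833… → 2.20

2.20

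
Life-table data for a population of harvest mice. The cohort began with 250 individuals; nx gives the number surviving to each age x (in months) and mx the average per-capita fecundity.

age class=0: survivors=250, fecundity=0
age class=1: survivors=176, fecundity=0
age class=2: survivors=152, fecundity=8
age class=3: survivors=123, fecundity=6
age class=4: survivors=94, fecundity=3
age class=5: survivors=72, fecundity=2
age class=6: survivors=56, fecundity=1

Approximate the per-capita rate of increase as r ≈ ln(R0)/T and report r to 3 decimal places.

lx = nx/n0 = nx/250: 1, 0.704, 0.608, 0.492, 0.376, 0.288, 0.224
R0 = Σ lx·mx = 0 + 0 + 4.864 + 2.952 + 1.128 + 0.576 + 0.224 = 9.744
Σ x·lx·mx = 27.32; T = 27.32/9.744 = 2.80378…
r ≈ ln(R0)/T = ln(9.744)/2.80378… = 0.81199… → 0.812

0.812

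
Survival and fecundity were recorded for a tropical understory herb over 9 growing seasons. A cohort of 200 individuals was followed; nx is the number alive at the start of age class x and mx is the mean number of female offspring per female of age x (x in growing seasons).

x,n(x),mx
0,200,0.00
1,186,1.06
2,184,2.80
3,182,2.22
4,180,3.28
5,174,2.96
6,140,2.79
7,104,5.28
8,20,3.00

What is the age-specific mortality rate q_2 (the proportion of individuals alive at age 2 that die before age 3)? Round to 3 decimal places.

0.011

lx = nx/n0 = nx/200: 1, 0.93, 0.92, 0.91, 0.9, 0.87, 0.7, 0.52, 0.1
q_2 = (l_2 − l_3) / l_2 = (0.92 − 0.91) / 0.92
     = 0.01 / 0.92 = 0.01087… → 0.011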